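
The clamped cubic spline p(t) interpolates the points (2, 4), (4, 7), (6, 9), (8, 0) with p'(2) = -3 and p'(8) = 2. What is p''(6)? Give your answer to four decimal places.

-7.4333

Put σ_i = p'' at the i-th knot. Here h = (2, 2, 2) and Δ = (3/2, 1, -9/2), so the interior equations h_(i-1)·σ_(i-1) + 2(h_(i-1)+h_i)·σ_i + h_i·σ_(i+1) = 6(Δ_i − Δ_(i-1)) read
  2·σ_0 + 8·σ_1 + 2·σ_2 = 6(Δ_1 - Δ_0) = -3
  2·σ_1 + 8·σ_2 + 2·σ_3 = 6(Δ_2 - Δ_1) = -33
Clamped end conditions give two more equations: 2h_0·σ_0 + h_0·σ_1 = 6(Δ_0 - p'(2)) = 27 and h_2·σ_2 + 2h_2·σ_3 = 6(p'(8) - Δ_2) = 39.
Solving the tridiagonal system: σ_0 = 103/15, σ_1 = -7/30, σ_2 = -223/30, σ_3 = 202/15.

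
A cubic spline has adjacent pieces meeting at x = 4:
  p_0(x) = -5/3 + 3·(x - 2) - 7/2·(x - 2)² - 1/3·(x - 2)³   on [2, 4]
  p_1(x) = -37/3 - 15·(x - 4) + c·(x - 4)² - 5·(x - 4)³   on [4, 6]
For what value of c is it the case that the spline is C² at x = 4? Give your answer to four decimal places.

-5.5000

p_0''(x) = -7 - 2·(x - 2), so p_0''(4) = -11. On the right, p_1''(4) = 2c, so c = -11/2.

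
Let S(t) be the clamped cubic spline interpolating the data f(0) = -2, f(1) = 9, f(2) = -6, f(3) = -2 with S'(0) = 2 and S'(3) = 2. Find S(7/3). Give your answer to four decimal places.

-6.3556

Put σ_i = S'' at the i-th knot. Here h = (1, 1, 1) and Δ = (11, -15, 4), so the interior equations h_(i-1)·σ_(i-1) + 2(h_(i-1)+h_i)·σ_i + h_i·σ_(i+1) = 6(Δ_i − Δ_(i-1)) read
  1·σ_0 + 4·σ_1 + 1·σ_2 = 6(Δ_1 - Δ_0) = -156
  1·σ_1 + 4·σ_2 + 1·σ_3 = 6(Δ_2 - Δ_1) = 114
Clamped end conditions give two more equations: 2h_0·σ_0 + h_0·σ_1 = 6(Δ_0 - S'(0)) = 54 and h_2·σ_2 + 2h_2·σ_3 = 6(S'(3) - Δ_2) = -12.
Forward elimination and back-substitution give σ_0 = 304/5, σ_1 = -338/5, σ_2 = 268/5, σ_3 = -164/5.
On [2, 3], S(t) = -6 - 42/5·(t - 2) + 134/5·(t - 2)² - 72/5·(t - 2)³.
With (t - 2) = 1/3: S(7/3) = -286/45.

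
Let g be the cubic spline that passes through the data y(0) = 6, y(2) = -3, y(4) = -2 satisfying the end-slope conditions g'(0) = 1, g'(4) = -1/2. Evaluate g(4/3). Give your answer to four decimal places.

Let m_i = g''(x_i). Step sizes h_i = 2, 2; slopes of the chords Δ_i = (y_(i+1) - y_i)/h_i = -9/2, 1/2.
  2·m_0 + 8·m_1 + 2·m_2 = 6(Δ_1 - Δ_0) = 30
Clamped end conditions give two more equations: 2h_0·m_0 + h_0·m_1 = 6(Δ_0 - g'(0)) = -33 and h_1·m_1 + 2h_1·m_2 = 6(g'(4) - Δ_1) = -6.
Hence m_0 = -99/8, m_1 = 33/4, m_2 = -45/8.
On [0, 2], g(x) = 6 + 1·x - 99/16·x² + 55/32·x³.
With x = 4/3: g(4/3) = 11/27.

0.4074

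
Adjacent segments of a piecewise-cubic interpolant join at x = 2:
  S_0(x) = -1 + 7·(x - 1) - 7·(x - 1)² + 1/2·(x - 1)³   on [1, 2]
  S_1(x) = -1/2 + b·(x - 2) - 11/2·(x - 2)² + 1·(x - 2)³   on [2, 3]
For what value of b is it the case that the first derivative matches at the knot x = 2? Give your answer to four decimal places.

S_0'(x) = 7 - 14·(x - 1) + 3/2·(x - 1)², so S_0'(2) = -11/2. On the right, S_1'(2) = b, so b = -11/2.

-5.5000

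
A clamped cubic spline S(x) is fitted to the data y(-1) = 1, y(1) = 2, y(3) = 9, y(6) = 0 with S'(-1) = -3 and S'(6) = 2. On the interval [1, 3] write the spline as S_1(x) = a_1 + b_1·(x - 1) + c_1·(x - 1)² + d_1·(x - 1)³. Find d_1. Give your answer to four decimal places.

-0.8480

Put σ_i = S'' at the i-th knot. Here h = (2, 2, 3) and Δ = (1/2, 7/2, -3), so the interior equations h_(i-1)·σ_(i-1) + 2(h_(i-1)+h_i)·σ_i + h_i·σ_(i+1) = 6(Δ_i − Δ_(i-1)) read
  2·σ_0 + 8·σ_1 + 2·σ_2 = 6(Δ_1 - Δ_0) = 18
  2·σ_1 + 10·σ_2 + 3·σ_3 = 6(Δ_2 - Δ_1) = -39
Clamped end conditions give two more equations: 2h_0·σ_0 + h_0·σ_1 = 6(Δ_0 - S'(-1)) = 21 and h_2·σ_2 + 2h_2·σ_3 = 6(S'(6) - Δ_2) = 30.
Forward elimination and back-substitution give σ_0 = 137/37, σ_1 = 229/74, σ_2 = -262/37, σ_3 = 316/37.
On [1, 3], with S_1(x) = a_1 + b_1·(x - 1) + c_1·(x - 1)² + d_1·(x - 1)³: c_1 = σ_1/2 = 229/148, d_1 = (σ_2 - σ_1)/(6h_1) = -251/296, b_1 = Δ_1 - h_1(2σ_1 + σ_2)/6 = 281/74.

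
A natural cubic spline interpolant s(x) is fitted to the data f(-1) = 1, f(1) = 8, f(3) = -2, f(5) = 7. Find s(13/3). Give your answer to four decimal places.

2.1630

Put M_i = s'' at the i-th knot. Here h = (2, 2, 2) and Δ = (7/2, -5, 9/2), so the interior equations h_(i-1)·M_(i-1) + 2(h_(i-1)+h_i)·M_i + h_i·M_(i+1) = 6(Δ_i − Δ_(i-1)) read
  2·M_0 + 8·M_1 + 2·M_2 = 6(Δ_1 - Δ_0) = -51
  2·M_1 + 8·M_2 + 2·M_3 = 6(Δ_2 - Δ_1) = 57
Natural end conditions: M_0 = M_3 = 0.
Solving: M_0 = 0, M_1 = -87/10, M_2 = 93/10, M_3 = 0.
On [3, 5], s(x) = -2 - 17/10·(x - 3) + 93/20·(x - 3)² - 31/40·(x - 3)³.
With (x - 3) = 4/3: s(13/3) = 292/135.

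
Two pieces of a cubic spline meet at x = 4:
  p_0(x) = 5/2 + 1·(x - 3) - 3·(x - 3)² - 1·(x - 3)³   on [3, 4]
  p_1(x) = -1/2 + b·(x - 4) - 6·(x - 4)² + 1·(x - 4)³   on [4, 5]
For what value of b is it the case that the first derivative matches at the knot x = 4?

-8

p_0'(x) = 1 - 6·(x - 3) - 3·(x - 3)², so p_0'(4) = -8. On the right, p_1'(4) = b, so b = -8.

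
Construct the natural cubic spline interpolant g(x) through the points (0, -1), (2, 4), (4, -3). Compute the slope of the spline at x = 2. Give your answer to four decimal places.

-0.5000

Put σ_i = g'' at the i-th knot. Here h = (2, 2) and Δ = (5/2, -7/2), so the interior equations h_(i-1)·σ_(i-1) + 2(h_(i-1)+h_i)·σ_i + h_i·σ_(i+1) = 6(Δ_i − Δ_(i-1)) read
  2·σ_0 + 8·σ_1 + 2·σ_2 = 6(Δ_1 - Δ_0) = -36
Natural end conditions: σ_0 = σ_2 = 0.
Solving: σ_0 = 0, σ_1 = -9/2, σ_2 = 0.
On [2, 4], g'(x) = b_1 + 2c_1·(x - 2) + 3d_1·(x - 2)² with b_1 = Δ_1 - h_1(2σ_1 + σ_2)/6 = -1/2, c_1 = σ_1/2 = -9/4, d_1 = (σ_2 - σ_1)/(6h_1) = 3/8. So g'(2) = -1/2.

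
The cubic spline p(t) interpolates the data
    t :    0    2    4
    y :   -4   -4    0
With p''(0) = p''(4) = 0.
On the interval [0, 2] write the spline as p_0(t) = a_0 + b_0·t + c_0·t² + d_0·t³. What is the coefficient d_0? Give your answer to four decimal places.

With M_i denoting the second derivative at x_i, h_i = 2, 2, and Δ_i = (y_(i+1) − y_i)/h_i = 0, 2:
  2·M_0 + 8·M_1 + 2·M_2 = 6(Δ_1 - Δ_0) = 12
Natural end conditions: M_0 = M_2 = 0.
Solving: M_0 = 0, M_1 = 3/2, M_2 = 0.
On [0, 2], with p_0(t) = a_0 + b_0·t + c_0·t² + d_0·t³: c_0 = M_0/2 = 0, d_0 = (M_1 - M_0)/(6h_0) = 1/8, b_0 = Δ_0 - h_0(2M_0 + M_1)/6 = -1/2.

0.1250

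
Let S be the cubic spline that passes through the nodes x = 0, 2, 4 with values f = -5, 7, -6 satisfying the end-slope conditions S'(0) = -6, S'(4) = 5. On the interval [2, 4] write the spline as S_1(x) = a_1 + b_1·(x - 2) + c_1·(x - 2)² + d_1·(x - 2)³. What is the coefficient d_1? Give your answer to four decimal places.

With σ_i denoting the second derivative at x_i, h_i = 2, 2, and Δ_i = (y_(i+1) − y_i)/h_i = 6, -13/2:
  2·σ_0 + 8·σ_1 + 2·σ_2 = 6(Δ_1 - Δ_0) = -75
Clamped end conditions give two more equations: 2h_0·σ_0 + h_0·σ_1 = 6(Δ_0 - S'(0)) = 72 and h_1·σ_1 + 2h_1·σ_2 = 6(S'(4) - Δ_1) = 69.
Forward elimination and back-substitution give σ_0 = 241/8, σ_1 = -97/4, σ_2 = 235/8.
On [2, 4], with S_1(x) = a_1 + b_1·(x - 2) + c_1·(x - 2)² + d_1·(x - 2)³: c_1 = σ_1/2 = -97/8, d_1 = (σ_2 - σ_1)/(6h_1) = 143/32, b_1 = Δ_1 - h_1(2σ_1 + σ_2)/6 = -1/8.

4.4688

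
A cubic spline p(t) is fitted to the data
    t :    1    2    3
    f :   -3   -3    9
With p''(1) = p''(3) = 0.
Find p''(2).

18

Let σ_i = p''(x_i). Step sizes h_i = 1, 1; slopes of the chords Δ_i = (y_(i+1) - y_i)/h_i = 0, 12.
  1·σ_0 + 4·σ_1 + 1·σ_2 = 6(Δ_1 - Δ_0) = 72
Natural end conditions: σ_0 = σ_2 = 0.
Forward elimination and back-substitution give σ_0 = 0, σ_1 = 18, σ_2 = 0.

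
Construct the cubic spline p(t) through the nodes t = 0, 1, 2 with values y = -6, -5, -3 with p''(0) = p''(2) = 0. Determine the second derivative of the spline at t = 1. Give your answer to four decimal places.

Put M_i = p'' at the i-th knot. Here h = (1, 1) and Δ = (1, 2), so the interior equations h_(i-1)·M_(i-1) + 2(h_(i-1)+h_i)·M_i + h_i·M_(i+1) = 6(Δ_i − Δ_(i-1)) read
  1·M_0 + 4·M_1 + 1·M_2 = 6(Δ_1 - Δ_0) = 6
Natural end conditions: M_0 = M_2 = 0.
Solving the tridiagonal system: M_0 = 0, M_1 = 3/2, M_2 = 0.

1.5000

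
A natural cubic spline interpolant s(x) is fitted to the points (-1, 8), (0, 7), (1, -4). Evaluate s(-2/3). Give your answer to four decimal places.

8.4074

With M_i denoting the second derivative at x_i, h_i = 1, 1, and Δ_i = (y_(i+1) − y_i)/h_i = -1, -11:
  1·M_0 + 4·M_1 + 1·M_2 = 6(Δ_1 - Δ_0) = -60
Natural end conditions: M_0 = M_2 = 0.
Solving the tridiagonal system: M_0 = 0, M_1 = -15, M_2 = 0.
On [-1, 0], s(x) = 8 + 3/2·(x + 1) + 0·(x + 1)² - 5/2·(x + 1)³.
With (x + 1) = 1/3: s(-2/3) = 227/27.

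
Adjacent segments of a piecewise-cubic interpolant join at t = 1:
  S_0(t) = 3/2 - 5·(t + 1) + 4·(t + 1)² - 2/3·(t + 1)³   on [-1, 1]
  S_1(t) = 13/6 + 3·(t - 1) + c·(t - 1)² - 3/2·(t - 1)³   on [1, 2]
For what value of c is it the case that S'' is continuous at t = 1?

S_0''(t) = 8 - 4·(t + 1), so S_0''(1) = 0. On the right, S_1''(1) = 2c, so c = 0.

0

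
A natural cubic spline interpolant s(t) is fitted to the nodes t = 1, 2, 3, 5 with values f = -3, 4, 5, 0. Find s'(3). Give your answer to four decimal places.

-1.1087

Write M_i for s''(x_i). With h_i = 1, 1, 2 and divided differences Δ_i = 7, 1, -5/2, the continuity of s' gives the tridiagonal system
  1·M_0 + 4·M_1 + 1·M_2 = 6(Δ_1 - Δ_0) = -36
  1·M_1 + 6·M_2 + 2·M_3 = 6(Δ_2 - Δ_1) = -21
Natural end conditions: M_0 = M_3 = 0.
Solving: M_0 = 0, M_1 = -195/23, M_2 = -48/23, M_3 = 0.
On [3, 5], s'(t) = b_2 + 2c_2·(t - 3) + 3d_2·(t - 3)² with b_2 = Δ_2 - h_2(2M_2 + M_3)/6 = -51/46, c_2 = M_2/2 = -24/23, d_2 = (M_3 - M_2)/(6h_2) = 4/23. So s'(3) = -51/46.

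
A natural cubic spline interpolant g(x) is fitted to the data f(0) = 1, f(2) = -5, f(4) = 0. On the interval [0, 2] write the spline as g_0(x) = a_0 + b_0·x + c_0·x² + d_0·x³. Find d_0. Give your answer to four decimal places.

Let M_i = g''(x_i). Step sizes h_i = 2, 2; slopes of the chords Δ_i = (y_(i+1) - y_i)/h_i = -3, 5/2.
  2·M_0 + 8·M_1 + 2·M_2 = 6(Δ_1 - Δ_0) = 33
Natural end conditions: M_0 = M_2 = 0.
Forward elimination and back-substitution give M_0 = 0, M_1 = 33/8, M_2 = 0.
On [0, 2], with g_0(x) = a_0 + b_0·x + c_0·x² + d_0·x³: c_0 = M_0/2 = 0, d_0 = (M_1 - M_0)/(6h_0) = 11/32, b_0 = Δ_0 - h_0(2M_0 + M_1)/6 = -35/8.

0.3438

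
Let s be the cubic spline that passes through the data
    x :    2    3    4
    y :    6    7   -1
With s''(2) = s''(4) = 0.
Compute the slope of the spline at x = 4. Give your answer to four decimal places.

Write M_i for s''(x_i). With h_i = 1, 1 and divided differences Δ_i = 1, -8, the continuity of s' gives the tridiagonal system
  1·M_0 + 4·M_1 + 1·M_2 = 6(Δ_1 - Δ_0) = -54
Natural end conditions: M_0 = M_2 = 0.
Forward elimination and back-substitution give M_0 = 0, M_1 = -27/2, M_2 = 0.
On [3, 4], s'(x) = b_1 + 2c_1·(x - 3) + 3d_1·(x - 3)² with b_1 = Δ_1 - h_1(2M_1 + M_2)/6 = -7/2, c_1 = M_1/2 = -27/4, d_1 = (M_2 - M_1)/(6h_1) = 9/4. So s'(4) = -41/4.

-10.2500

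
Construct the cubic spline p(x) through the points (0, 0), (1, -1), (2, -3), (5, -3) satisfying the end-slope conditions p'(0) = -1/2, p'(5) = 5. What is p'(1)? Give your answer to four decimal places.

Let M_i = p''(x_i). Step sizes h_i = 1, 1, 3; slopes of the chords Δ_i = (y_(i+1) - y_i)/h_i = -1, -2, 0.
  1·M_0 + 4·M_1 + 1·M_2 = 6(Δ_1 - Δ_0) = -6
  1·M_1 + 8·M_2 + 3·M_3 = 6(Δ_2 - Δ_1) = 12
Clamped end conditions give two more equations: 2h_0·M_0 + h_0·M_1 = 6(Δ_0 - p'(0)) = -3 and h_2·M_2 + 2h_2·M_3 = 6(p'(5) - Δ_2) = 30.
Forward elimination and back-substitution give M_0 = -26/29, M_1 = -35/29, M_2 = -8/29, M_3 = 149/29.
On [1, 2], p'(x) = b_1 + 2c_1·(x - 1) + 3d_1·(x - 1)² with b_1 = Δ_1 - h_1(2M_1 + M_2)/6 = -45/29, c_1 = M_1/2 = -35/58, d_1 = (M_2 - M_1)/(6h_1) = 9/58. So p'(1) = -45/29.

-1.5517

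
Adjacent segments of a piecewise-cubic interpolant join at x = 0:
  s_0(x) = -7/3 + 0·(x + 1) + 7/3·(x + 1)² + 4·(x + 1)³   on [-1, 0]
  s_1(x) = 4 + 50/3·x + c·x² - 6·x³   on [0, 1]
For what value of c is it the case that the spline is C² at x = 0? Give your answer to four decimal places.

s_0''(x) = 14/3 + 24·(x + 1), so s_0''(0) = 86/3. On the right, s_1''(0) = 2c, so c = 43/3.

14.3333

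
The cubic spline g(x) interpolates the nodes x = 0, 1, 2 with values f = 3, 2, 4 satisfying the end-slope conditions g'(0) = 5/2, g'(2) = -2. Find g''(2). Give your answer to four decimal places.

Put m_i = g'' at the i-th knot. Here h = (1, 1) and Δ = (-1, 2), so the interior equations h_(i-1)·m_(i-1) + 2(h_(i-1)+h_i)·m_i + h_i·m_(i+1) = 6(Δ_i − Δ_(i-1)) read
  1·m_0 + 4·m_1 + 1·m_2 = 6(Δ_1 - Δ_0) = 18
Clamped end conditions give two more equations: 2h_0·m_0 + h_0·m_1 = 6(Δ_0 - g'(0)) = -21 and h_1·m_1 + 2h_1·m_2 = 6(g'(2) - Δ_1) = -24.
Solving: m_0 = -69/4, m_1 = 27/2, m_2 = -75/4.

-18.7500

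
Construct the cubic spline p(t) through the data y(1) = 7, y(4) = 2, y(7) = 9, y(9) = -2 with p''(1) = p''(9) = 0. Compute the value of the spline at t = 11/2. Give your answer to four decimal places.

Put σ_i = p'' at the i-th knot. Here h = (3, 3, 2) and Δ = (-5/3, 7/3, -11/2), so the interior equations h_(i-1)·σ_(i-1) + 2(h_(i-1)+h_i)·σ_i + h_i·σ_(i+1) = 6(Δ_i − Δ_(i-1)) read
  3·σ_0 + 12·σ_1 + 3·σ_2 = 6(Δ_1 - Δ_0) = 24
  3·σ_1 + 10·σ_2 + 2·σ_3 = 6(Δ_2 - Δ_1) = -47
Natural end conditions: σ_0 = σ_3 = 0.
Forward elimination and back-substitution give σ_0 = 0, σ_1 = 127/37, σ_2 = -212/37, σ_3 = 0.
On [4, 7], p(t) = 2 + 196/111·(t - 4) + 127/74·(t - 4)² - 113/222·(t - 4)³.
With (t - 4) = 3/2: p(11/2) = 4021/592.

6.7922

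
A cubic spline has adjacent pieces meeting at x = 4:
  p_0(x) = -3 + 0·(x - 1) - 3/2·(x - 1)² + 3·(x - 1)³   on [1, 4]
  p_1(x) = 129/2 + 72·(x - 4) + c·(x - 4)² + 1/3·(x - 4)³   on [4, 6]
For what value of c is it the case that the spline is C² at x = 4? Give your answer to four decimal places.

p_0''(x) = -3 + 18·(x - 1), so p_0''(4) = 51. On the right, p_1''(4) = 2c, so c = 51/2.

25.5000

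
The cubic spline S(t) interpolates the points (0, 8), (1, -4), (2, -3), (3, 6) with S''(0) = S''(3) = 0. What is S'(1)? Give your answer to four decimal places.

-6.1333

Write σ_i for S''(x_i). With h_i = 1, 1, 1 and divided differences Δ_i = -12, 1, 9, the continuity of S' gives the tridiagonal system
  1·σ_0 + 4·σ_1 + 1·σ_2 = 6(Δ_1 - Δ_0) = 78
  1·σ_1 + 4·σ_2 + 1·σ_3 = 6(Δ_2 - Δ_1) = 48
Natural end conditions: σ_0 = σ_3 = 0.
Hence σ_0 = 0, σ_1 = 88/5, σ_2 = 38/5, σ_3 = 0.
On [1, 2], S'(t) = b_1 + 2c_1·(t - 1) + 3d_1·(t - 1)² with b_1 = Δ_1 - h_1(2σ_1 + σ_2)/6 = -92/15, c_1 = σ_1/2 = 44/5, d_1 = (σ_2 - σ_1)/(6h_1) = -5/3. So S'(1) = -92/15.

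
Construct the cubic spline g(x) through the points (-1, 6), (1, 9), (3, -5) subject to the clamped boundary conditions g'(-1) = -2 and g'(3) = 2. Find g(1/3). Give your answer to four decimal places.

9.1481

Write m_i for g''(x_i). With h_i = 2, 2 and divided differences Δ_i = 3/2, -7, the continuity of g' gives the tridiagonal system
  2·m_0 + 8·m_1 + 2·m_2 = 6(Δ_1 - Δ_0) = -51
Clamped end conditions give two more equations: 2h_0·m_0 + h_0·m_1 = 6(Δ_0 - g'(-1)) = 21 and h_1·m_1 + 2h_1·m_2 = 6(g'(3) - Δ_1) = 54.
Hence m_0 = 101/8, m_1 = -59/4, m_2 = 167/8.
On [-1, 1], g(x) = 6 - 2·(x + 1) + 101/16·(x + 1)² - 73/32·(x + 1)³.
With (x + 1) = 4/3: g(1/3) = 247/27.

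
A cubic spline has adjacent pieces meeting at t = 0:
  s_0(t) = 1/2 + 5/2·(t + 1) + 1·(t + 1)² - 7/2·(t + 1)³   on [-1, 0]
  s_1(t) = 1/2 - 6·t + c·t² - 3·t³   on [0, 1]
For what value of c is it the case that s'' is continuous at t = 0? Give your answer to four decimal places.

s_0''(t) = 2 - 21·(t + 1), so s_0''(0) = -19. On the right, s_1''(0) = 2c, so c = -19/2.

-9.5000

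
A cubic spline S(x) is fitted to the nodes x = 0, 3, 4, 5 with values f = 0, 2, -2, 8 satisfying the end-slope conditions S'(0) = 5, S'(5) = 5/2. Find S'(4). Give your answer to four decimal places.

Write σ_i for S''(x_i). With h_i = 3, 1, 1 and divided differences Δ_i = 2/3, -4, 10, the continuity of S' gives the tridiagonal system
  3·σ_0 + 8·σ_1 + 1·σ_2 = 6(Δ_1 - Δ_0) = -28
  1·σ_1 + 4·σ_2 + 1·σ_3 = 6(Δ_2 - Δ_1) = 84
Clamped end conditions give two more equations: 2h_0·σ_0 + h_0·σ_1 = 6(Δ_0 - S'(0)) = -26 and h_2·σ_2 + 2h_2·σ_3 = 6(S'(5) - Δ_2) = -45.
Solving the tridiagonal system: σ_0 = -59/87, σ_1 = -212/29, σ_2 = 943/29, σ_3 = -1124/29.
On [4, 5], S'(x) = b_2 + 2c_2·(x - 4) + 3d_2·(x - 4)² with b_2 = Δ_2 - h_2(2σ_2 + σ_3)/6 = 163/29, c_2 = σ_2/2 = 943/58, d_2 = (σ_3 - σ_2)/(6h_2) = -689/58. So S'(4) = 163/29.

5.6207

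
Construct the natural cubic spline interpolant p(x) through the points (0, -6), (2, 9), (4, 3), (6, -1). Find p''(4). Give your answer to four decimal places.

Write M_i for p''(x_i). With h_i = 2, 2, 2 and divided differences Δ_i = 15/2, -3, -2, the continuity of p' gives the tridiagonal system
  2·M_0 + 8·M_1 + 2·M_2 = 6(Δ_1 - Δ_0) = -63
  2·M_1 + 8·M_2 + 2·M_3 = 6(Δ_2 - Δ_1) = 6
Natural end conditions: M_0 = M_3 = 0.
Hence M_0 = 0, M_1 = -43/5, M_2 = 29/10, M_3 = 0.

2.9000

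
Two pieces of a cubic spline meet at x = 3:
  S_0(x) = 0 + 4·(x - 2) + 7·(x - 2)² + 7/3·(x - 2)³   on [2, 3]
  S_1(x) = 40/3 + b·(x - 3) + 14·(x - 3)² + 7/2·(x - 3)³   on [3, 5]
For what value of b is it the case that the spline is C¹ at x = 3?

25

S_0'(x) = 4 + 14·(x - 2) + 7·(x - 2)², so S_0'(3) = 25. On the right, S_1'(3) = b, so b = 25.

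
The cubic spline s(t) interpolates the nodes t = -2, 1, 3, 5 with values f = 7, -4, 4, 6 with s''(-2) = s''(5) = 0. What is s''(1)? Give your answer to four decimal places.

Let σ_i = s''(x_i). Step sizes h_i = 3, 2, 2; slopes of the chords Δ_i = (y_(i+1) - y_i)/h_i = -11/3, 4, 1.
  3·σ_0 + 10·σ_1 + 2·σ_2 = 6(Δ_1 - Δ_0) = 46
  2·σ_1 + 8·σ_2 + 2·σ_3 = 6(Δ_2 - Δ_1) = -18
Natural end conditions: σ_0 = σ_3 = 0.
Hence σ_0 = 0, σ_1 = 101/19, σ_2 = -68/19, σ_3 = 0.

5.3158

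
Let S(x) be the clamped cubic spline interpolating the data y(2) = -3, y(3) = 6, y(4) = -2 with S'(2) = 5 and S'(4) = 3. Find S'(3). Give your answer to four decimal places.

Write M_i for S''(x_i). With h_i = 1, 1 and divided differences Δ_i = 9, -8, the continuity of S' gives the tridiagonal system
  1·M_0 + 4·M_1 + 1·M_2 = 6(Δ_1 - Δ_0) = -102
Clamped end conditions give two more equations: 2h_0·M_0 + h_0·M_1 = 6(Δ_0 - S'(2)) = 24 and h_1·M_1 + 2h_1·M_2 = 6(S'(4) - Δ_1) = 66.
Forward elimination and back-substitution give M_0 = 73/2, M_1 = -49, M_2 = 115/2.
On [3, 4], S'(x) = b_1 + 2c_1·(x - 3) + 3d_1·(x - 3)² with b_1 = Δ_1 - h_1(2M_1 + M_2)/6 = -5/4, c_1 = M_1/2 = -49/2, d_1 = (M_2 - M_1)/(6h_1) = 71/4. So S'(3) = -5/4.

-1.2500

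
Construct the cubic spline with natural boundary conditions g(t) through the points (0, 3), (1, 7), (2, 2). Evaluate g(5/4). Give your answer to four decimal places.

6.4883

Put m_i = g'' at the i-th knot. Here h = (1, 1) and Δ = (4, -5), so the interior equations h_(i-1)·m_(i-1) + 2(h_(i-1)+h_i)·m_i + h_i·m_(i+1) = 6(Δ_i − Δ_(i-1)) read
  1·m_0 + 4·m_1 + 1·m_2 = 6(Δ_1 - Δ_0) = -54
Natural end conditions: m_0 = m_2 = 0.
Hence m_0 = 0, m_1 = -27/2, m_2 = 0.
On [1, 2], g(t) = 7 - 1/2·(t - 1) - 27/4·(t - 1)² + 9/4·(t - 1)³.
With (t - 1) = 1/4: g(5/4) = 1661/256.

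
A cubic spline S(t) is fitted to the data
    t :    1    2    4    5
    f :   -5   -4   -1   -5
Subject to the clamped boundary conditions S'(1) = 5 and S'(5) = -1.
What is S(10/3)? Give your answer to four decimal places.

Let M_i = S''(x_i). Step sizes h_i = 1, 2, 1; slopes of the chords Δ_i = (y_(i+1) - y_i)/h_i = 1, 3/2, -4.
  1·M_0 + 6·M_1 + 2·M_2 = 6(Δ_1 - Δ_0) = 3
  2·M_1 + 6·M_2 + 1·M_3 = 6(Δ_2 - Δ_1) = -33
Clamped end conditions give two more equations: 2h_0·M_0 + h_0·M_1 = 6(Δ_0 - S'(1)) = -24 and h_2·M_2 + 2h_2·M_3 = 6(S'(5) - Δ_2) = 18.
Solving the tridiagonal system: M_0 = -531/35, M_1 = 222/35, M_2 = -348/35, M_3 = 489/35.
On [2, 4], S(t) = -4 + 41/70·(t - 2) + 111/35·(t - 2)² - 19/14·(t - 2)³.
With (t - 2) = 4/3: S(10/3) = -754/945.

-0.7979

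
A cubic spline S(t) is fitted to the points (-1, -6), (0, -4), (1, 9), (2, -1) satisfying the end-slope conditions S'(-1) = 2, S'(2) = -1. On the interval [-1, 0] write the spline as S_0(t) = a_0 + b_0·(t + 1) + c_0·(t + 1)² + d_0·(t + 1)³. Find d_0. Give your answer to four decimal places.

8.8000

Let σ_i = S''(x_i). Step sizes h_i = 1, 1, 1; slopes of the chords Δ_i = (y_(i+1) - y_i)/h_i = 2, 13, -10.
  1·σ_0 + 4·σ_1 + 1·σ_2 = 6(Δ_1 - Δ_0) = 66
  1·σ_1 + 4·σ_2 + 1·σ_3 = 6(Δ_2 - Δ_1) = -138
Clamped end conditions give two more equations: 2h_0·σ_0 + h_0·σ_1 = 6(Δ_0 - S'(-1)) = 0 and h_2·σ_2 + 2h_2·σ_3 = 6(S'(2) - Δ_2) = 54.
Forward elimination and back-substitution give σ_0 = -88/5, σ_1 = 176/5, σ_2 = -286/5, σ_3 = 278/5.
On [-1, 0], with S_0(t) = a_0 + b_0·(t + 1) + c_0·(t + 1)² + d_0·(t + 1)³: c_0 = σ_0/2 = -44/5, d_0 = (σ_1 - σ_0)/(6h_0) = 44/5, b_0 = Δ_0 - h_0(2σ_0 + σ_1)/6 = 2.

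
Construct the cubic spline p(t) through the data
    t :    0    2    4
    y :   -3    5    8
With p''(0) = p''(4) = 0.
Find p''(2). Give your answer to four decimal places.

-1.8750

Let σ_i = p''(x_i). Step sizes h_i = 2, 2; slopes of the chords Δ_i = (y_(i+1) - y_i)/h_i = 4, 3/2.
  2·σ_0 + 8·σ_1 + 2·σ_2 = 6(Δ_1 - Δ_0) = -15
Natural end conditions: σ_0 = σ_2 = 0.
Hence σ_0 = 0, σ_1 = -15/8, σ_2 = 0.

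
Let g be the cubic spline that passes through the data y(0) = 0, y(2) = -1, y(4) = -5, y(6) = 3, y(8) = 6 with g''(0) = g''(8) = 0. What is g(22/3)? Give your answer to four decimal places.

Let m_i = g''(x_i). Step sizes h_i = 2, 2, 2, 2; slopes of the chords Δ_i = (y_(i+1) - y_i)/h_i = -1/2, -2, 4, 3/2.
  2·m_0 + 8·m_1 + 2·m_2 = 6(Δ_1 - Δ_0) = -9
  2·m_1 + 8·m_2 + 2·m_3 = 6(Δ_2 - Δ_1) = 36
  2·m_2 + 8·m_3 + 2·m_4 = 6(Δ_3 - Δ_2) = -15
Natural end conditions: m_0 = m_4 = 0.
Hence m_0 = 0, m_1 = -21/8, m_2 = 6, m_3 = -27/8, m_4 = 0.
On [6, 8], g(t) = 3 + 15/4·(t - 6) - 27/16·(t - 6)² + 9/32·(t - 6)³.
With (t - 6) = 4/3: g(22/3) = 17/3.

5.6667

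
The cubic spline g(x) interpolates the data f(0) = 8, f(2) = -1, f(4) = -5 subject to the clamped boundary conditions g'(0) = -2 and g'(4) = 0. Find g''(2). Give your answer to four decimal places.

2.7500

Let m_i = g''(x_i). Step sizes h_i = 2, 2; slopes of the chords Δ_i = (y_(i+1) - y_i)/h_i = -9/2, -2.
  2·m_0 + 8·m_1 + 2·m_2 = 6(Δ_1 - Δ_0) = 15
Clamped end conditions give two more equations: 2h_0·m_0 + h_0·m_1 = 6(Δ_0 - g'(0)) = -15 and h_1·m_1 + 2h_1·m_2 = 6(g'(4) - Δ_1) = 12.
Solving the tridiagonal system: m_0 = -41/8, m_1 = 11/4, m_2 = 13/8.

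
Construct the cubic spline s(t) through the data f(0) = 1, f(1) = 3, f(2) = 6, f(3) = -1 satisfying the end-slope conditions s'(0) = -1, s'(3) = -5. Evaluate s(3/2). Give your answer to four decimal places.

Let M_i = s''(x_i). Step sizes h_i = 1, 1, 1; slopes of the chords Δ_i = (y_(i+1) - y_i)/h_i = 2, 3, -7.
  1·M_0 + 4·M_1 + 1·M_2 = 6(Δ_1 - Δ_0) = 6
  1·M_1 + 4·M_2 + 1·M_3 = 6(Δ_2 - Δ_1) = -60
Clamped end conditions give two more equations: 2h_0·M_0 + h_0·M_1 = 6(Δ_0 - s'(0)) = 18 and h_2·M_2 + 2h_2·M_3 = 6(s'(3) - Δ_2) = 12.
Solving: M_0 = 98/15, M_1 = 74/15, M_2 = -304/15, M_3 = 242/15.
On [1, 2], s(t) = 3 + 71/15·(t - 1) + 37/15·(t - 1)² - 21/5·(t - 1)³.
With (t - 1) = 1/2: s(3/2) = 131/24.

5.4583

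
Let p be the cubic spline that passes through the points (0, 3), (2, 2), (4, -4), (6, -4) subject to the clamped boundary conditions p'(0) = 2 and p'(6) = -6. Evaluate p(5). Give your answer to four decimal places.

With M_i denoting the second derivative at x_i, h_i = 2, 2, 2, and Δ_i = (y_(i+1) − y_i)/h_i = -1/2, -3, 0:
  2·M_0 + 8·M_1 + 2·M_2 = 6(Δ_1 - Δ_0) = -15
  2·M_1 + 8·M_2 + 2·M_3 = 6(Δ_2 - Δ_1) = 18
Clamped end conditions give two more equations: 2h_0·M_0 + h_0·M_1 = 6(Δ_0 - p'(0)) = -15 and h_2·M_2 + 2h_2·M_3 = 6(p'(6) - Δ_2) = -36.
Hence M_0 = -71/30, M_1 = -83/30, M_2 = 89/15, M_3 = -359/30.
On [4, 6], p(x) = -4 + 1/30·(x - 4) + 89/30·(x - 4)² - 179/120·(x - 4)³.
With (x - 4) = 1: p(5) = -299/120.

-2.4917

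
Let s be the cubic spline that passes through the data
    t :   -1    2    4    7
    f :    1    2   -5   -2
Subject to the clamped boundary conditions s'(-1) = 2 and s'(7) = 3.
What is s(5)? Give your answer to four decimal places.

-5.9365

Write M_i for s''(x_i). With h_i = 3, 2, 3 and divided differences Δ_i = 1/3, -7/2, 1, the continuity of s' gives the tridiagonal system
  3·M_0 + 10·M_1 + 2·M_2 = 6(Δ_1 - Δ_0) = -23
  2·M_1 + 10·M_2 + 3·M_3 = 6(Δ_2 - Δ_1) = 27
Clamped end conditions give two more equations: 2h_0·M_0 + h_0·M_1 = 6(Δ_0 - s'(-1)) = -10 and h_2·M_2 + 2h_2·M_3 = 6(s'(7) - Δ_2) = 12.
Solving: M_0 = -5/21, M_1 = -20/7, M_2 = 22/7, M_3 = 3/7.
On [4, 7], s(t) = -5 - 33/14·(t - 4) + 11/7·(t - 4)² - 19/126·(t - 4)³.
With (t - 4) = 1: s(5) = -374/63.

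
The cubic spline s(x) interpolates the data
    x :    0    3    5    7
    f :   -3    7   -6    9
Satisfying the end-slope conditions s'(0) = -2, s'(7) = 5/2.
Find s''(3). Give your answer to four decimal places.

With M_i denoting the second derivative at x_i, h_i = 3, 2, 2, and Δ_i = (y_(i+1) − y_i)/h_i = 10/3, -13/2, 15/2:
  3·M_0 + 10·M_1 + 2·M_2 = 6(Δ_1 - Δ_0) = -59
  2·M_1 + 8·M_2 + 2·M_3 = 6(Δ_2 - Δ_1) = 84
Clamped end conditions give two more equations: 2h_0·M_0 + h_0·M_1 = 6(Δ_0 - s'(0)) = 32 and h_2·M_2 + 2h_2·M_3 = 6(s'(7) - Δ_2) = -30.
Hence M_0 = 1315/111, M_1 = -482/37, M_2 = 661/37, M_3 = -608/37.

-13.0270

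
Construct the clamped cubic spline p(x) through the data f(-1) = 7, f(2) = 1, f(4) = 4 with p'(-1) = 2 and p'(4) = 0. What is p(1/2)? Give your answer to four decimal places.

With M_i denoting the second derivative at x_i, h_i = 3, 2, and Δ_i = (y_(i+1) − y_i)/h_i = -2, 3/2:
  3·M_0 + 10·M_1 + 2·M_2 = 6(Δ_1 - Δ_0) = 21
Clamped end conditions give two more equations: 2h_0·M_0 + h_0·M_1 = 6(Δ_0 - p'(-1)) = -24 and h_1·M_1 + 2h_1·M_2 = 6(p'(4) - Δ_1) = -9.
Solving: M_0 = -13/2, M_1 = 5, M_2 = -19/4.
On [-1, 2], p(x) = 7 + 2·(x + 1) - 13/4·(x + 1)² + 23/36·(x + 1)³.
With (x + 1) = 3/2: p(1/2) = 155/32.

4.8438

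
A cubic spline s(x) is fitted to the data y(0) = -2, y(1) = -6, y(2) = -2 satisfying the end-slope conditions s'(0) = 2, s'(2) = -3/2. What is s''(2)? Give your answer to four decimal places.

Write M_i for s''(x_i). With h_i = 1, 1 and divided differences Δ_i = -4, 4, the continuity of s' gives the tridiagonal system
  1·M_0 + 4·M_1 + 1·M_2 = 6(Δ_1 - Δ_0) = 48
Clamped end conditions give two more equations: 2h_0·M_0 + h_0·M_1 = 6(Δ_0 - s'(0)) = -36 and h_1·M_1 + 2h_1·M_2 = 6(s'(2) - Δ_1) = -33.
Solving the tridiagonal system: M_0 = -127/4, M_1 = 55/2, M_2 = -121/4.

-30.2500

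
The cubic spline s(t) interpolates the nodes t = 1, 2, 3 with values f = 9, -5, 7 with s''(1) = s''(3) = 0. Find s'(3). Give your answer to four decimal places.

18.5000

Write M_i for s''(x_i). With h_i = 1, 1 and divided differences Δ_i = -14, 12, the continuity of s' gives the tridiagonal system
  1·M_0 + 4·M_1 + 1·M_2 = 6(Δ_1 - Δ_0) = 156
Natural end conditions: M_0 = M_2 = 0.
Forward elimination and back-substitution give M_0 = 0, M_1 = 39, M_2 = 0.
On [2, 3], s'(t) = b_1 + 2c_1·(t - 2) + 3d_1·(t - 2)² with b_1 = Δ_1 - h_1(2M_1 + M_2)/6 = -1, c_1 = M_1/2 = 39/2, d_1 = (M_2 - M_1)/(6h_1) = -13/2. So s'(3) = 37/2.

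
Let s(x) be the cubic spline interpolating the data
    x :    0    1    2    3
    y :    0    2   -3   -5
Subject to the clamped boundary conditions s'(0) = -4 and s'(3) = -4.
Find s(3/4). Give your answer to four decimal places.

1.5281

Put M_i = s'' at the i-th knot. Here h = (1, 1, 1) and Δ = (2, -5, -2), so the interior equations h_(i-1)·M_(i-1) + 2(h_(i-1)+h_i)·M_i + h_i·M_(i+1) = 6(Δ_i − Δ_(i-1)) read
  1·M_0 + 4·M_1 + 1·M_2 = 6(Δ_1 - Δ_0) = -42
  1·M_1 + 4·M_2 + 1·M_3 = 6(Δ_2 - Δ_1) = 18
Clamped end conditions give two more equations: 2h_0·M_0 + h_0·M_1 = 6(Δ_0 - s'(0)) = 36 and h_2·M_2 + 2h_2·M_3 = 6(s'(3) - Δ_2) = -12.
Forward elimination and back-substitution give M_0 = 142/5, M_1 = -104/5, M_2 = 64/5, M_3 = -62/5.
On [0, 1], s(x) = 0 - 4·x + 71/5·x² - 41/5·x³.
With x = 3/4: s(3/4) = 489/320.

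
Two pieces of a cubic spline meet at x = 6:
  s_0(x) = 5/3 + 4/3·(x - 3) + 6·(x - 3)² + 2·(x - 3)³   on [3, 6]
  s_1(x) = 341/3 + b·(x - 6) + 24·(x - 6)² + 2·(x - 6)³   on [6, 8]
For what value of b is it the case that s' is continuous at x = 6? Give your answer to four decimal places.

s_0'(x) = 4/3 + 12·(x - 3) + 6·(x - 3)², so s_0'(6) = 274/3. On the right, s_1'(6) = b, so b = 274/3.

91.3333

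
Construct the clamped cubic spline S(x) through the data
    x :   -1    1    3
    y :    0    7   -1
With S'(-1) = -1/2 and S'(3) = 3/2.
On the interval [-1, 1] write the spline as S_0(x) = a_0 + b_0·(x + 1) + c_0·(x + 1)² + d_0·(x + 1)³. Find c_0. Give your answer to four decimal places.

With m_i denoting the second derivative at x_i, h_i = 2, 2, and Δ_i = (y_(i+1) − y_i)/h_i = 7/2, -4:
  2·m_0 + 8·m_1 + 2·m_2 = 6(Δ_1 - Δ_0) = -45
Clamped end conditions give two more equations: 2h_0·m_0 + h_0·m_1 = 6(Δ_0 - S'(-1)) = 24 and h_1·m_1 + 2h_1·m_2 = 6(S'(3) - Δ_1) = 33.
Solving the tridiagonal system: m_0 = 97/8, m_1 = -49/4, m_2 = 115/8.
On [-1, 1], with S_0(x) = a_0 + b_0·(x + 1) + c_0·(x + 1)² + d_0·(x + 1)³: c_0 = m_0/2 = 97/16, d_0 = (m_1 - m_0)/(6h_0) = -65/32, b_0 = Δ_0 - h_0(2m_0 + m_1)/6 = -1/2.

6.0625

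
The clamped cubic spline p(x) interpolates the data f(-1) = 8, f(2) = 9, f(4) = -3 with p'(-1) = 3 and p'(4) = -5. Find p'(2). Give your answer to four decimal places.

With σ_i denoting the second derivative at x_i, h_i = 3, 2, and Δ_i = (y_(i+1) − y_i)/h_i = 1/3, -6:
  3·σ_0 + 10·σ_1 + 2·σ_2 = 6(Δ_1 - Δ_0) = -38
Clamped end conditions give two more equations: 2h_0·σ_0 + h_0·σ_1 = 6(Δ_0 - p'(-1)) = -16 and h_1·σ_1 + 2h_1·σ_2 = 6(p'(4) - Δ_1) = 6.
Solving the tridiagonal system: σ_0 = -7/15, σ_1 = -22/5, σ_2 = 37/10.
On [2, 4], p'(x) = b_1 + 2c_1·(x - 2) + 3d_1·(x - 2)² with b_1 = Δ_1 - h_1(2σ_1 + σ_2)/6 = -43/10, c_1 = σ_1/2 = -11/5, d_1 = (σ_2 - σ_1)/(6h_1) = 27/40. So p'(2) = -43/10.

-4.3000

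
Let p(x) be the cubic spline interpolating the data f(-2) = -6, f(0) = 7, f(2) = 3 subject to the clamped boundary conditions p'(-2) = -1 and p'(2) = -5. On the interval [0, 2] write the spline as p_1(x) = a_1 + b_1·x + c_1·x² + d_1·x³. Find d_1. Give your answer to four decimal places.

0.9688

Write M_i for p''(x_i). With h_i = 2, 2 and divided differences Δ_i = 13/2, -2, the continuity of p' gives the tridiagonal system
  2·M_0 + 8·M_1 + 2·M_2 = 6(Δ_1 - Δ_0) = -51
Clamped end conditions give two more equations: 2h_0·M_0 + h_0·M_1 = 6(Δ_0 - p'(-2)) = 45 and h_1·M_1 + 2h_1·M_2 = 6(p'(2) - Δ_1) = -18.
Solving the tridiagonal system: M_0 = 133/8, M_1 = -43/4, M_2 = 7/8.
On [0, 2], with p_1(x) = a_1 + b_1·x + c_1·x² + d_1·x³: c_1 = M_1/2 = -43/8, d_1 = (M_2 - M_1)/(6h_1) = 31/32, b_1 = Δ_1 - h_1(2M_1 + M_2)/6 = 39/8.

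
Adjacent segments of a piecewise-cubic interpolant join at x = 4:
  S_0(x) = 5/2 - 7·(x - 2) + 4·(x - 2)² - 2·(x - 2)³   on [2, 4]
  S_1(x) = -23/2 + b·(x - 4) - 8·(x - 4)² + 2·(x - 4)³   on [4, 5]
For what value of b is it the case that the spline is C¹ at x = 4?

-15

S_0'(x) = -7 + 8·(x - 2) - 6·(x - 2)², so S_0'(4) = -15. On the right, S_1'(4) = b, so b = -15.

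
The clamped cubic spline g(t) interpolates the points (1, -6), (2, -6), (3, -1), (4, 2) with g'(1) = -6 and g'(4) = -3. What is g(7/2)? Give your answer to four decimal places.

Write M_i for g''(x_i). With h_i = 1, 1, 1 and divided differences Δ_i = 0, 5, 3, the continuity of g' gives the tridiagonal system
  1·M_0 + 4·M_1 + 1·M_2 = 6(Δ_1 - Δ_0) = 30
  1·M_1 + 4·M_2 + 1·M_3 = 6(Δ_2 - Δ_1) = -12
Clamped end conditions give two more equations: 2h_0·M_0 + h_0·M_1 = 6(Δ_0 - g'(1)) = 36 and h_2·M_2 + 2h_2·M_3 = 6(g'(4) - Δ_2) = -36.
Solving: M_0 = 82/5, M_1 = 16/5, M_2 = 4/5, M_3 = -92/5.
On [3, 4], g(t) = -1 + 29/5·(t - 3) + 2/5·(t - 3)² - 16/5·(t - 3)³.
With (t - 3) = 1/2: g(7/2) = 8/5.

1.6000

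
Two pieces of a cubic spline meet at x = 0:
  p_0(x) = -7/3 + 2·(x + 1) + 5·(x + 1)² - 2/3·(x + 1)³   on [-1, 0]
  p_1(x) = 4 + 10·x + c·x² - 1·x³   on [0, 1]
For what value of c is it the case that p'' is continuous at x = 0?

3

p_0''(x) = 10 - 4·(x + 1), so p_0''(0) = 6. On the right, p_1''(0) = 2c, so c = 3.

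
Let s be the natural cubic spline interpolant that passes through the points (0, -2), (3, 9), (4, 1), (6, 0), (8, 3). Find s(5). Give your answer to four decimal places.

Write σ_i for s''(x_i). With h_i = 3, 1, 2, 2 and divided differences Δ_i = 11/3, -8, -1/2, 3/2, the continuity of s' gives the tridiagonal system
  3·σ_0 + 8·σ_1 + 1·σ_2 = 6(Δ_1 - Δ_0) = -70
  1·σ_1 + 6·σ_2 + 2·σ_3 = 6(Δ_2 - Δ_1) = 45
  2·σ_2 + 8·σ_3 + 2·σ_4 = 6(Δ_3 - Δ_2) = 12
Natural end conditions: σ_0 = σ_4 = 0.
Solving the tridiagonal system: σ_0 = 0, σ_1 = -427/43, σ_2 = 406/43, σ_3 = -37/43, σ_4 = 0.
On [4, 6], s(x) = 1 - 1679/258·(x - 4) + 203/43·(x - 4)² - 443/516·(x - 4)³.
With (x - 4) = 1: s(5) = -283/172.

-1.6453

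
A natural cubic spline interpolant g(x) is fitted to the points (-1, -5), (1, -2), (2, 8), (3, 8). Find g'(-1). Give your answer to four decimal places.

With m_i denoting the second derivative at x_i, h_i = 2, 1, 1, and Δ_i = (y_(i+1) − y_i)/h_i = 3/2, 10, 0:
  2·m_0 + 6·m_1 + 1·m_2 = 6(Δ_1 - Δ_0) = 51
  1·m_1 + 4·m_2 + 1·m_3 = 6(Δ_2 - Δ_1) = -60
Natural end conditions: m_0 = m_3 = 0.
Solving the tridiagonal system: m_0 = 0, m_1 = 264/23, m_2 = -411/23, m_3 = 0.
On [-1, 1], g'(x) = b_0 + 2c_0·(x + 1) + 3d_0·(x + 1)² with b_0 = Δ_0 - h_0(2m_0 + m_1)/6 = -107/46, c_0 = m_0/2 = 0, d_0 = (m_1 - m_0)/(6h_0) = 22/23. So g'(-1) = -107/46.

-2.3261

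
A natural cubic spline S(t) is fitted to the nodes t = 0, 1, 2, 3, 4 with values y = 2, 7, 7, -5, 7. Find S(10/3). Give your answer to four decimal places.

Write σ_i for S''(x_i). With h_i = 1, 1, 1, 1 and divided differences Δ_i = 5, 0, -12, 12, the continuity of S' gives the tridiagonal system
  1·σ_0 + 4·σ_1 + 1·σ_2 = 6(Δ_1 - Δ_0) = -30
  1·σ_1 + 4·σ_2 + 1·σ_3 = 6(Δ_2 - Δ_1) = -72
  1·σ_2 + 4·σ_3 + 1·σ_4 = 6(Δ_3 - Δ_2) = 144
Natural end conditions: σ_0 = σ_4 = 0.
Forward elimination and back-substitution give σ_0 = 0, σ_1 = -9/28, σ_2 = -201/7, σ_3 = 1209/28, σ_4 = 0.
On [3, 4], S(t) = -5 - 67/28·(t - 3) + 1209/56·(t - 3)² - 403/56·(t - 3)³.
With (t - 3) = 1/3: S(10/3) = -2771/756.

-3.6653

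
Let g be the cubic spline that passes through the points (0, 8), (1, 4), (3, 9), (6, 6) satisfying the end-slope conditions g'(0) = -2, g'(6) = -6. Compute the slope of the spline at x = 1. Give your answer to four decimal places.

Put M_i = g'' at the i-th knot. Here h = (1, 2, 3) and Δ = (-4, 5/2, -1), so the interior equations h_(i-1)·M_(i-1) + 2(h_(i-1)+h_i)·M_i + h_i·M_(i+1) = 6(Δ_i − Δ_(i-1)) read
  1·M_0 + 6·M_1 + 2·M_2 = 6(Δ_1 - Δ_0) = 39
  2·M_1 + 10·M_2 + 3·M_3 = 6(Δ_2 - Δ_1) = -21
Clamped end conditions give two more equations: 2h_0·M_0 + h_0·M_1 = 6(Δ_0 - g'(0)) = -12 and h_2·M_2 + 2h_2·M_3 = 6(g'(6) - Δ_2) = -30.
Solving the tridiagonal system: M_0 = -605/57, M_1 = 526/57, M_2 = -164/57, M_3 = -203/57.
On [1, 3], g'(x) = b_1 + 2c_1·(x - 1) + 3d_1·(x - 1)² with b_1 = Δ_1 - h_1(2M_1 + M_2)/6 = -307/114, c_1 = M_1/2 = 263/57, d_1 = (M_2 - M_1)/(6h_1) = -115/114. So g'(1) = -307/114.

-2.6930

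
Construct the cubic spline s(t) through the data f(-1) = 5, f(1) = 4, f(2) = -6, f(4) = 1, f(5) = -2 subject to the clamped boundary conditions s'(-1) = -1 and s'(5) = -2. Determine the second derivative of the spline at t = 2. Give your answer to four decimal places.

With M_i denoting the second derivative at x_i, h_i = 2, 1, 2, 1, and Δ_i = (y_(i+1) − y_i)/h_i = -1/2, -10, 7/2, -3:
  2·M_0 + 6·M_1 + 1·M_2 = 6(Δ_1 - Δ_0) = -57
  1·M_1 + 6·M_2 + 2·M_3 = 6(Δ_2 - Δ_1) = 81
  2·M_2 + 6·M_3 + 1·M_4 = 6(Δ_3 - Δ_2) = -39
Clamped end conditions give two more equations: 2h_0·M_0 + h_0·M_1 = 6(Δ_0 - s'(-1)) = 3 and h_3·M_3 + 2h_3·M_4 = 6(s'(5) - Δ_3) = 6.
Hence M_0 = 3247/372, M_1 = -1484/93, M_2 = 3959/186, M_3 = -1430/93, M_4 = 994/93.

21.2849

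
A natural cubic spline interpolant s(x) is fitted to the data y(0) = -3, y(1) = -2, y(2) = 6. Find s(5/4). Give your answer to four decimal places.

Let M_i = s''(x_i). Step sizes h_i = 1, 1; slopes of the chords Δ_i = (y_(i+1) - y_i)/h_i = 1, 8.
  1·M_0 + 4·M_1 + 1·M_2 = 6(Δ_1 - Δ_0) = 42
Natural end conditions: M_0 = M_2 = 0.
Forward elimination and back-substitution give M_0 = 0, M_1 = 21/2, M_2 = 0.
On [1, 2], s(x) = -2 + 9/2·(x - 1) + 21/4·(x - 1)² - 7/4·(x - 1)³.
With (x - 1) = 1/4: s(5/4) = -147/256.

-0.5742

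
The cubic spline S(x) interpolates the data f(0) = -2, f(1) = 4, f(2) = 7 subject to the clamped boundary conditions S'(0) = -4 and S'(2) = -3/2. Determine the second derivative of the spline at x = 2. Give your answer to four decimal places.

With m_i denoting the second derivative at x_i, h_i = 1, 1, and Δ_i = (y_(i+1) − y_i)/h_i = 6, 3:
  1·m_0 + 4·m_1 + 1·m_2 = 6(Δ_1 - Δ_0) = -18
Clamped end conditions give two more equations: 2h_0·m_0 + h_0·m_1 = 6(Δ_0 - S'(0)) = 60 and h_1·m_1 + 2h_1·m_2 = 6(S'(2) - Δ_1) = -27.
Solving the tridiagonal system: m_0 = 143/4, m_1 = -23/2, m_2 = -31/4.

-7.7500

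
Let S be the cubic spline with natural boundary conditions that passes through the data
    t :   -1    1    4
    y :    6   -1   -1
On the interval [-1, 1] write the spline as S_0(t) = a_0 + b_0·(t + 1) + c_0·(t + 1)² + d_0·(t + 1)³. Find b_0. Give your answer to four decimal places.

-4.2000

Put M_i = S'' at the i-th knot. Here h = (2, 3) and Δ = (-7/2, 0), so the interior equations h_(i-1)·M_(i-1) + 2(h_(i-1)+h_i)·M_i + h_i·M_(i+1) = 6(Δ_i − Δ_(i-1)) read
  2·M_0 + 10·M_1 + 3·M_2 = 6(Δ_1 - Δ_0) = 21
Natural end conditions: M_0 = M_2 = 0.
Forward elimination and back-substitution give M_0 = 0, M_1 = 21/10, M_2 = 0.
On [-1, 1], with S_0(t) = a_0 + b_0·(t + 1) + c_0·(t + 1)² + d_0·(t + 1)³: c_0 = M_0/2 = 0, d_0 = (M_1 - M_0)/(6h_0) = 7/40, b_0 = Δ_0 - h_0(2M_0 + M_1)/6 = -21/5.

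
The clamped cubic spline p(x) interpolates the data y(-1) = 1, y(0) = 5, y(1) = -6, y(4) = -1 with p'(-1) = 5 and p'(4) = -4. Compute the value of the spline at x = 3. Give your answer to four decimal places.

With σ_i denoting the second derivative at x_i, h_i = 1, 1, 3, and Δ_i = (y_(i+1) − y_i)/h_i = 4, -11, 5/3:
  1·σ_0 + 4·σ_1 + 1·σ_2 = 6(Δ_1 - Δ_0) = -90
  1·σ_1 + 8·σ_2 + 3·σ_3 = 6(Δ_2 - Δ_1) = 76
Clamped end conditions give two more equations: 2h_0·σ_0 + h_0·σ_1 = 6(Δ_0 - p'(-1)) = -6 and h_2·σ_2 + 2h_2·σ_3 = 6(p'(4) - Δ_2) = -34.
Forward elimination and back-substitution give σ_0 = 352/29, σ_1 = -878/29, σ_2 = 550/29, σ_3 = -1318/87.
On [1, 4], p(x) = -6 - 282/29·(x - 1) + 275/29·(x - 1)² - 1484/783·(x - 1)³.
With (x - 1) = 2: p(3) = -2098/783.

-2.6794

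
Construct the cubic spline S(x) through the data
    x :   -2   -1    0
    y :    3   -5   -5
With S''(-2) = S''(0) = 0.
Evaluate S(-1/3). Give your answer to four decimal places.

Write σ_i for S''(x_i). With h_i = 1, 1 and divided differences Δ_i = -8, 0, the continuity of S' gives the tridiagonal system
  1·σ_0 + 4·σ_1 + 1·σ_2 = 6(Δ_1 - Δ_0) = 48
Natural end conditions: σ_0 = σ_2 = 0.
Solving: σ_0 = 0, σ_1 = 12, σ_2 = 0.
On [-1, 0], S(x) = -5 - 4·(x + 1) + 6·(x + 1)² - 2·(x + 1)³.
With (x + 1) = 2/3: S(-1/3) = -151/27.

-5.5926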